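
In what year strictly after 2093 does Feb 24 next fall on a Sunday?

2097

From one year to the next, a fixed date's weekday advances by 1, or by 2 when a Feb 29 lies between the two dates.
2093: February 24 is Tuesday.
2094: Wednesday (+1)
2095: Thursday (+1)
2096: Friday (+1)
2097: Sunday (+2)
Feb 24 falls on a Sunday in 2097.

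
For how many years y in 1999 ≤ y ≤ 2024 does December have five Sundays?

12

December has 31 days; it has five Sundays when Sunday falls among the first (month-length − 28) days — i.e. when December 1 is one of Sunday/Saturday/Friday.
December 1 by year: 1999:Wed 2000:Fri✓ 2001:Sat✓ 2002:Sun✓ 2003:Mon 2004:Wed 2005:Thu 2006:Fri✓ 2007:Sat✓ 2008:Mon 2009:Tue 2010:Wed 2011:Thu 2012:Sat✓ 2013:Sun✓ 2014:Mon 2015:Tue 2016:Thu 2017:Fri✓ 2018:Sat✓ 2019:Sun✓ 2020:Tue 2021:Wed 2022:Thu 2023:Fri✓ 2024:Sun✓
Years with five Sundays: 2000, 2001, 2002, 2006, 2007, 2012, 2013, 2017, 2018, 2019, 2023, 2024 → 12.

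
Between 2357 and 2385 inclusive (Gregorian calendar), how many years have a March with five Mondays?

12

March has 31 days; it has five Mondays when Monday falls among the first (month-length − 28) days — i.e. when March 1 is one of Monday/Sunday/Saturday.
March 1 by year: 2357:Fri 2358:Sat✓ 2359:Sun✓ 2360:Tue 2361:Wed 2362:Thu 2363:Fri 2364:Sun✓ 2365:Mon✓ 2366:Tue 2367:Wed 2368:Fri 2369:Sat✓ 2370:Sun✓ 2371:Mon✓ 2372:Wed 2373:Thu 2374:Fri 2375:Sat✓ 2376:Mon✓ 2377:Tue 2378:Wed 2379:Thu 2380:Sat✓ 2381:Sun✓ 2382:Mon✓ 2383:Tue 2384:Thu 2385:Fri
Years with five Mondays: 2358, 2359, 2364, 2365, 2369, 2370, 2371, 2375, 2376, 2380, 2381, 2382 → 12.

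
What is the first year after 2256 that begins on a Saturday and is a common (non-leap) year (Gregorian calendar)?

Jan 1 advances by 2 weekdays after a leap year and by 1 after a common year.
2256: Jan 1 is Tuesday (leap).
2257: Thursday
2258: Friday
2259: Saturday
2259 begins on a Saturday and is a common year.

2259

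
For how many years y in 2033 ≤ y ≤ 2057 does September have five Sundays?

September has 30 days; it has five Sundays when Sunday falls among the first (month-length − 28) days — i.e. when September 1 is one of Sunday/Saturday.
September 1 by year: 2033:Thu 2034:Fri 2035:Sat✓ 2036:Mon 2037:Tue 2038:Wed 2039:Thu 2040:Sat✓ 2041:Sun✓ 2042:Mon 2043:Tue 2044:Thu 2045:Fri 2046:Sat✓ 2047:Sun✓ 2048:Tue 2049:Wed 2050:Thu 2051:Fri 2052:Sun✓ 2053:Mon 2054:Tue 2055:Wed 2056:Fri 2057:Sat✓
Years with five Sundays: 2035, 2040, 2041, 2046, 2047, 2052, 2057 → 7.

7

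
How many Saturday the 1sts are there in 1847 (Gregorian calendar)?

Check the 1st of each month of 1847: Jan 1: Fri, Feb 1: Mon, Mar 1: Mon, Apr 1: Thu, May 1: Sat, Jun 1: Tue, Jul 1: Thu, Aug 1: Sun, Sep 1: Wed, Oct 1: Fri, Nov 1: Mon, Dec 1: Wed.
Saturday occurs in May — 1 month.

1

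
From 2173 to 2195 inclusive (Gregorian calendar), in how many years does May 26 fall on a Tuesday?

3

Track May 26's weekday year by year (advancing +1, or +2 across a Feb 29):
  2173: Wed  2174: Thu (+1)  2175: Fri (+1)  2176: Sun (+2)  2177: Mon (+1)
  2178: Tue (+1) ✓  2179: Wed (+1)  2180: Fri (+2)  2181: Sat (+1)  2182: Sun (+1)
  2183: Mon (+1)  2184: Wed (+2)  2185: Thu (+1)  2186: Fri (+1)  2187: Sat (+1)
  2188: Mon (+2)  2189: Tue (+1) ✓  2190: Wed (+1)  2191: Thu (+1)  2192: Sat (+2)
  2193: Sun (+1)  2194: Mon (+1)  2195: Tue (+1) ✓
Tuesday years: 2178, 2189, 2195 — 3 in total.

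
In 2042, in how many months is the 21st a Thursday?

1

Check the 21st of each month of 2042: Jan 21: Tue, Feb 21: Fri, Mar 21: Fri, Apr 21: Mon, May 21: Wed, Jun 21: Sat, Jul 21: Mon, Aug 21: Thu, Sep 21: Sun, Oct 21: Tue, Nov 21: Fri, Dec 21: Sun.
Thursday occurs in August — 1 month.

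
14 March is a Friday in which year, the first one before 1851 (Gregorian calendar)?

1845

From one year to the next, a fixed date's weekday advances by 1, or by 2 when a Feb 29 lies between the two dates.
1851: March 14 is Friday.
1850: Thursday (−1)
1849: Wednesday (−1)
1848: Tuesday (−1)
1847: Sunday (−2)
1846: Saturday (−1)
1845: Friday (−1)
14 March falls on a Friday in 1845.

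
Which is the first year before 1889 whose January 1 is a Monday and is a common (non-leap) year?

Jan 1 advances by 2 weekdays after a leap year and by 1 after a common year.
1889: Jan 1 is Tuesday.
1888: Sunday (leap)
1887: Saturday
1886: Friday
1885: Thursday
1884: Tuesday (leap)
1883: Monday
1883 begins on a Monday and is a common year.

1883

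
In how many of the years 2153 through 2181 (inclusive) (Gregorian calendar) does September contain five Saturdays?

9

September has 30 days; it has five Saturdays when Saturday falls among the first (month-length − 28) days — i.e. when September 1 is one of Saturday/Friday.
September 1 by year: 2153:Sat✓ 2154:Sun 2155:Mon 2156:Wed 2157:Thu 2158:Fri✓ 2159:Sat✓ 2160:Mon 2161:Tue 2162:Wed 2163:Thu 2164:Sat✓ 2165:Sun 2166:Mon 2167:Tue 2168:Thu 2169:Fri✓ 2170:Sat✓ 2171:Sun 2172:Tue 2173:Wed 2174:Thu 2175:Fri✓ 2176:Sun 2177:Mon 2178:Tue 2179:Wed 2180:Fri✓ 2181:Sat✓
Years with five Saturdays: 2153, 2158, 2159, 2164, 2169, 2170, 2175, 2180, 2181 → 9.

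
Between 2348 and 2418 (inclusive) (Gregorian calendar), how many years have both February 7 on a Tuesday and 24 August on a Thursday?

8

Check each year's weekday for February 7 and 24 August:
  2348: Sat/Tue  2349: Mon/Wed  2350: Tue/Thu ✓  2351: Wed/Fri  2352: Thu/Sun  2353: Sat/Mon  2354: Sun/Tue  2355: Mon/Wed  2356: Tue/Fri  2357: Thu/Sat  2358: Fri/Sun  2359: Sat/Mon  2360: Sun/Wed  2361: Tue/Thu ✓  …(43 more)…  2405: Mon/Wed  2406: Tue/Thu ✓  2407: Wed/Fri  2408: Thu/Sun  2409: Sat/Mon  2410: Sun/Tue  2411: Mon/Wed  2412: Tue/Fri  2413: Thu/Sat  2414: Fri/Sun  2415: Sat/Mon  2416: Sun/Wed  2417: Tue/Thu ✓  2418: Wed/Fri
Both conditions hold in: 2350, 2361, 2367, 2378, 2389, 2395, 2406, 2417 — 8.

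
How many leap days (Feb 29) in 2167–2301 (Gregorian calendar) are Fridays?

4

Leap years in 2167–2301: 32 of them.
Feb 29 weekday advances by 5 (mod 7) from one leap year to the next four years later (or differs when a century non-leap intervenes).
Leap-day weekdays: 2168:Mon 2172:Sat 2176:Thu 2180:Tue 2184:Sun 2188:Fri✓ 2192:Wed 2196:Mon 2204:Wed 2208:Mon 2212:Sat 2216:Thu 2220:Tue …(6 more)… 2248:Tue 2252:Sun 2256:Fri✓ 2260:Wed 2264:Mon 2268:Sat 2272:Thu 2276:Tue 2280:Sun 2284:Fri✓ 2288:Wed 2292:Mon 2296:Sat
Friday: 2188, 2228, 2256, 2284 → 4.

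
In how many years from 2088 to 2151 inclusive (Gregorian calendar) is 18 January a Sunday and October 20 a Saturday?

0

Check each year's weekday for 18 January and October 20:
  2088: Sun/Wed  2089: Tue/Thu  2090: Wed/Fri  2091: Thu/Sat  2092: Fri/Mon  2093: Sun/Tue  2094: Mon/Wed  2095: Tue/Thu  2096: Wed/Sat  2097: Fri/Sun  2098: Sat/Mon  2099: Sun/Tue  2100: Mon/Wed  2101: Tue/Thu  …(36 more)…  2138: Sat/Mon  2139: Sun/Tue  2140: Mon/Thu  2141: Wed/Fri  2142: Thu/Sat  2143: Fri/Sun  2144: Sat/Tue  2145: Mon/Wed  2146: Tue/Thu  2147: Wed/Fri  2148: Thu/Sun  2149: Sat/Mon  2150: Sun/Tue  2151: Mon/Wed
Both conditions hold in: no year — 0.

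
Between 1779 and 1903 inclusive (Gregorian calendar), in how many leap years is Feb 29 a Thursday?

Leap years in 1779–1903: 29 of them.
Feb 29 weekday advances by 5 (mod 7) from one leap year to the next four years later (or differs when a century non-leap intervenes).
Leap-day weekdays: 1780:Tue 1784:Sun 1788:Fri 1792:Wed 1796:Mon 1804:Wed 1808:Mon 1812:Sat 1816:Thu✓ 1820:Tue 1824:Sun 1828:Fri 1832:Wed …(3 more)… 1848:Tue 1852:Sun 1856:Fri 1860:Wed 1864:Mon 1868:Sat 1872:Thu✓ 1876:Tue 1880:Sun 1884:Fri 1888:Wed 1892:Mon 1896:Sat
Thursday: 1816, 1844, 1872 → 3.

3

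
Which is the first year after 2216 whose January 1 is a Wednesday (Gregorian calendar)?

2217

Jan 1 advances by 2 weekdays after a leap year and by 1 after a common year.
2216: Jan 1 is Monday (leap).
2217: Wednesday
2217 begins on a Wednesday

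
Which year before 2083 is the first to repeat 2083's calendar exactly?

2077

Two years share a calendar iff Jan 1 falls on the same weekday and both are leap or both are common. 2083: Jan 1 is Friday, common year.
2082: Jan 1 Thursday, common
2081: Jan 1 Wednesday, common
2080: Jan 1 Monday, leap
2079: Jan 1 Sunday, common
2078: Jan 1 Saturday, common
2077: Jan 1 Friday, common
2077 matches on both conditions.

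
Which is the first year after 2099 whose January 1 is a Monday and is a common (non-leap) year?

Jan 1 advances by 2 weekdays after a leap year and by 1 after a common year.
2099: Jan 1 is Thursday.
2100: Friday
2101: Saturday
2102: Sunday
2103: Monday
2103 begins on a Monday and is a common year.

2103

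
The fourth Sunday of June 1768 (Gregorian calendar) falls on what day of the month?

June 1, 1768 is a Wednesday, so the first Sunday is the 5th.
The fourth Sunday is 5 + 21 = 26.

26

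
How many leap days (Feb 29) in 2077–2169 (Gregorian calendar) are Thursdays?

Leap years in 2077–2169: 22 of them.
Feb 29 weekday advances by 5 (mod 7) from one leap year to the next four years later (or differs when a century non-leap intervenes).
Leap-day weekdays: 2080:Thu✓ 2084:Tue 2088:Sun 2092:Fri 2096:Wed 2104:Fri 2108:Wed 2112:Mon 2116:Sat 2120:Thu✓ 2124:Tue 2128:Sun 2132:Fri 2136:Wed 2140:Mon 2144:Sat 2148:Thu✓ 2152:Tue 2156:Sun 2160:Fri 2164:Wed 2168:Mon
Thursday: 2080, 2120, 2148 → 3.

3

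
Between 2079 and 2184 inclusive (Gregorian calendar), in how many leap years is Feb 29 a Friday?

Leap years in 2079–2184: 26 of them.
Feb 29 weekday advances by 5 (mod 7) from one leap year to the next four years later (or differs when a century non-leap intervenes).
Leap-day weekdays: 2080:Thu 2084:Tue 2088:Sun 2092:Fri✓ 2096:Wed 2104:Fri✓ 2108:Wed 2112:Mon 2116:Sat 2120:Thu 2124:Tue 2128:Sun 2132:Fri✓ 2136:Wed 2140:Mon 2144:Sat 2148:Thu 2152:Tue 2156:Sun 2160:Fri✓ 2164:Wed 2168:Mon 2172:Sat 2176:Thu 2180:Tue 2184:Sun
Friday: 2092, 2104, 2132, 2160 → 4.

4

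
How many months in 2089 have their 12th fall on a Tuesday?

2

Check the 12th of each month of 2089: Jan 12: Wed, Feb 12: Sat, Mar 12: Sat, Apr 12: Tue, May 12: Thu, Jun 12: Sun, Jul 12: Tue, Aug 12: Fri, Sep 12: Mon, Oct 12: Wed, Nov 12: Sat, Dec 12: Mon.
Tuesday occurs in April, July — 2 months.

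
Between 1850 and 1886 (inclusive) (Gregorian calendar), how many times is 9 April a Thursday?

5

Track 9 April's weekday year by year (advancing +1, or +2 across a Feb 29):
  1850: Tue  1851: Wed (+1)  1852: Fri (+2)  1853: Sat (+1)  1854: Sun (+1)
  1855: Mon (+1)  1856: Wed (+2)  1857: Thu (+1) ✓  1858: Fri (+1)  1859: Sat (+1)
  1860: Mon (+2)  1861: Tue (+1)  1862: Wed (+1)  1863: Thu (+1) ✓  … (9 more years) …
  1873: Wed (+1)  1874: Thu (+1) ✓  1875: Fri (+1)  1876: Sun (+2)  1877: Mon (+1)
  1878: Tue (+1)  1879: Wed (+1)  1880: Fri (+2)  1881: Sat (+1)  1882: Sun (+1)
  1883: Mon (+1)  1884: Wed (+2)  1885: Thu (+1) ✓  1886: Fri (+1)
Thursday years: 1857, 1863, 1868, 1874, 1885 — 5 in total.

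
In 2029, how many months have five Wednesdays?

4

A month of length L has five Wednesdays iff its first Wednesday is on day ≤ L−28 (so day 1–3 in a 31-day month, 1–2 in a 30-day month, day 1 in a leap February).
Checking each month of 2029: Jan starts Mon (31d) ✓; Feb starts Thu (28d); Mar starts Thu (31d); Apr starts Sun (30d); May starts Tue (31d) ✓; Jun starts Fri (30d); Jul starts Sun (31d); Aug starts Wed (31d) ✓; Sep starts Sat (30d); Oct starts Mon (31d) ✓; Nov starts Thu (30d); Dec starts Sat (31d).
Five-Wednesday months: January, May, August, October → 4.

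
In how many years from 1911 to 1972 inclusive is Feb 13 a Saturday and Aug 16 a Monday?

7

Check each year's weekday for Feb 13 and Aug 16:
  1911: Mon/Wed  1912: Tue/Fri  1913: Thu/Sat  1914: Fri/Sun  1915: Sat/Mon ✓  1916: Sun/Wed  1917: Tue/Thu  1918: Wed/Fri  1919: Thu/Sat  1920: Fri/Mon  1921: Sun/Tue  1922: Mon/Wed  1923: Tue/Thu  1924: Wed/Sat  …(34 more)…  1959: Fri/Sun  1960: Sat/Tue  1961: Mon/Wed  1962: Tue/Thu  1963: Wed/Fri  1964: Thu/Sun  1965: Sat/Mon ✓  1966: Sun/Tue  1967: Mon/Wed  1968: Tue/Fri  1969: Thu/Sat  1970: Fri/Sun  1971: Sat/Mon ✓  1972: Sun/Wed
Both conditions hold in: 1915, 1926, 1937, 1943, 1954, 1965, 1971 — 7.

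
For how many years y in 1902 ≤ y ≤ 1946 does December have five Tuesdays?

December has 31 days; it has five Tuesdays when Tuesday falls among the first (month-length − 28) days — i.e. when December 1 is one of Tuesday/Monday/Sunday.
December 1 by year: 1902:Mon✓ 1903:Tue✓ 1904:Thu 1905:Fri 1906:Sat 1907:Sun✓ 1908:Tue✓ 1909:Wed 1910:Thu 1911:Fri 1912:Sun✓ 1913:Mon✓ 1914:Tue✓ 1915:Wed 1916:Fri …(15 more)… 1932:Thu 1933:Fri 1934:Sat 1935:Sun✓ 1936:Tue✓ 1937:Wed 1938:Thu 1939:Fri 1940:Sun✓ 1941:Mon✓ 1942:Tue✓ 1943:Wed 1944:Fri 1945:Sat 1946:Sun✓
Years with five Tuesdays: 1902, 1903, 1907, 1908, 1912, 1913, 1914, 1918, 1919, 1924, 1925, 1929, 1930, 1931, 1935, 1936, 1940, 1941, 1942, 1946 → 20.

20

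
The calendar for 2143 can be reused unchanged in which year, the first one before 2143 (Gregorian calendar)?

Two years share a calendar iff Jan 1 falls on the same weekday and both are leap or both are common. 2143: Jan 1 is Tuesday, common year.
2142: Jan 1 Monday, common
2141: Jan 1 Sunday, common
2140: Jan 1 Friday, leap
2139: Jan 1 Thursday, common
2138: Jan 1 Wednesday, common
2137: Jan 1 Tuesday, common
2137 matches on both conditions.

2137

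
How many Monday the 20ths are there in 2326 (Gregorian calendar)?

Check the 20th of each month of 2326: Jan 20: Wed, Feb 20: Sat, Mar 20: Sat, Apr 20: Tue, May 20: Thu, Jun 20: Sun, Jul 20: Tue, Aug 20: Fri, Sep 20: Mon, Oct 20: Wed, Nov 20: Sat, Dec 20: Mon.
Monday occurs in September, December — 2 months.

2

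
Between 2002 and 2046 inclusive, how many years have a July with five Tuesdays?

July has 31 days; it has five Tuesdays when Tuesday falls among the first (month-length − 28) days — i.e. when July 1 is one of Tuesday/Monday/Sunday.
July 1 by year: 2002:Mon✓ 2003:Tue✓ 2004:Thu 2005:Fri 2006:Sat 2007:Sun✓ 2008:Tue✓ 2009:Wed 2010:Thu 2011:Fri 2012:Sun✓ 2013:Mon✓ 2014:Tue✓ 2015:Wed 2016:Fri …(15 more)… 2032:Thu 2033:Fri 2034:Sat 2035:Sun✓ 2036:Tue✓ 2037:Wed 2038:Thu 2039:Fri 2040:Sun✓ 2041:Mon✓ 2042:Tue✓ 2043:Wed 2044:Fri 2045:Sat 2046:Sun✓
Years with five Tuesdays: 2002, 2003, 2007, 2008, 2012, 2013, 2014, 2018, 2019, 2024, 2025, 2029, 2030, 2031, 2035, 2036, 2040, 2041, 2042, 2046 → 20.

20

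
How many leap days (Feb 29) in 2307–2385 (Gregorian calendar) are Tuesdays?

Leap years in 2307–2385: 20 of them.
Feb 29 weekday advances by 5 (mod 7) from one leap year to the next four years later (or differs when a century non-leap intervenes).
Leap-day weekdays: 2308:Sat 2312:Thu 2316:Tue✓ 2320:Sun 2324:Fri 2328:Wed 2332:Mon 2336:Sat 2340:Thu 2344:Tue✓ 2348:Sun 2352:Fri 2356:Wed 2360:Mon 2364:Sat 2368:Thu 2372:Tue✓ 2376:Sun 2380:Fri 2384:Wed
Tuesday: 2316, 2344, 2372 → 3.

3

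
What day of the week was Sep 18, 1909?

Saturday

January 1, 1909 is a Friday.
September 18 is day 261 of the year, i.e. 260 days after Jan 1.
260 mod 7 = 1, so advance 1 weekday from Friday: Saturday.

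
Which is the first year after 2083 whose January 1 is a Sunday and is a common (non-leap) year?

2090

Jan 1 advances by 2 weekdays after a leap year and by 1 after a common year.
2083: Jan 1 is Friday.
2084: Saturday (leap)
2085: Monday
2086: Tuesday
2087: Wednesday
2088: Thursday (leap)
2089: Saturday
2090: Sunday
2090 begins on a Sunday and is a common year.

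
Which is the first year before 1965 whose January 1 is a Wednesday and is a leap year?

1964

Jan 1 advances by 2 weekdays after a leap year and by 1 after a common year.
1965: Jan 1 is Friday.
1964: Wednesday (leap)
1964 begins on a Wednesday and is a leap year.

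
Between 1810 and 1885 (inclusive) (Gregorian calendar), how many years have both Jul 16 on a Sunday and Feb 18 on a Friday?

3

Check each year's weekday for Jul 16 and Feb 18:
  1810: Mon/Sun  1811: Tue/Mon  1812: Thu/Tue  1813: Fri/Thu  1814: Sat/Fri  1815: Sun/Sat  1816: Tue/Sun  1817: Wed/Tue  1818: Thu/Wed  1819: Fri/Thu  1820: Sun/Fri ✓  1821: Mon/Sun  1822: Tue/Mon  1823: Wed/Tue  …(48 more)…  1872: Tue/Sun  1873: Wed/Tue  1874: Thu/Wed  1875: Fri/Thu  1876: Sun/Fri ✓  1877: Mon/Sun  1878: Tue/Mon  1879: Wed/Tue  1880: Fri/Wed  1881: Sat/Fri  1882: Sun/Sat  1883: Mon/Sun  1884: Wed/Mon  1885: Thu/Wed
Both conditions hold in: 1820, 1848, 1876 — 3.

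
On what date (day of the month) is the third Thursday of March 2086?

March 1, 2086 is a Friday, so the first Thursday is the 7th.
The third Thursday is 7 + 14 = 21.

21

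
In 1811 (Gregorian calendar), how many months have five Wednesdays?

A month of length L has five Wednesdays iff its first Wednesday is on day ≤ L−28 (so day 1–3 in a 31-day month, 1–2 in a 30-day month, day 1 in a leap February).
Checking each month of 1811: Jan starts Tue (31d) ✓; Feb starts Fri (28d); Mar starts Fri (31d); Apr starts Mon (30d); May starts Wed (31d) ✓; Jun starts Sat (30d); Jul starts Mon (31d) ✓; Aug starts Thu (31d); Sep starts Sun (30d); Oct starts Tue (31d) ✓; Nov starts Fri (30d); Dec starts Sun (31d).
Five-Wednesday months: January, May, July, October → 4.

4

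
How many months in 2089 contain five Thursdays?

A month of length L has five Thursdays iff its first Thursday is on day ≤ L−28 (so day 1–3 in a 31-day month, 1–2 in a 30-day month, day 1 in a leap February).
Checking each month of 2089: Jan starts Sat (31d); Feb starts Tue (28d); Mar starts Tue (31d) ✓; Apr starts Fri (30d); May starts Sun (31d); Jun starts Wed (30d) ✓; Jul starts Fri (31d); Aug starts Mon (31d); Sep starts Thu (30d) ✓; Oct starts Sat (31d); Nov starts Tue (30d); Dec starts Thu (31d) ✓.
Five-Thursday months: March, June, September, December → 4.

4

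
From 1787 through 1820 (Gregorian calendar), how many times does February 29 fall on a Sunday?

0

Leap years in 1787–1820: 8 of them.
Feb 29 weekday advances by 5 (mod 7) from one leap year to the next four years later (or differs when a century non-leap intervenes).
Leap-day weekdays: 1788:Fri 1792:Wed 1796:Mon 1804:Wed 1808:Mon 1812:Sat 1816:Thu 1820:Tue
Sunday: none → 0.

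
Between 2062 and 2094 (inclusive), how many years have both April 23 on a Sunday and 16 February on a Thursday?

Check each year's weekday for April 23 and 16 February:
  2062: Sun/Thu ✓  2063: Mon/Fri  2064: Wed/Sat  2065: Thu/Mon  2066: Fri/Tue  2067: Sat/Wed  2068: Mon/Thu  2069: Tue/Sat  2070: Wed/Sun  2071: Thu/Mon  2072: Sat/Tue  2073: Sun/Thu ✓  2074: Mon/Fri  2075: Tue/Sat  …(5 more)…  2081: Wed/Sun  2082: Thu/Mon  2083: Fri/Tue  2084: Sun/Wed  2085: Mon/Fri  2086: Tue/Sat  2087: Wed/Sun  2088: Fri/Mon  2089: Sat/Wed  2090: Sun/Thu ✓  2091: Mon/Fri  2092: Wed/Sat  2093: Thu/Mon  2094: Fri/Tue
Both conditions hold in: 2062, 2073, 2079, 2090 — 4.

4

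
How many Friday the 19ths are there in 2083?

Check the 19th of each month of 2083: Jan 19: Tue, Feb 19: Fri, Mar 19: Fri, Apr 19: Mon, May 19: Wed, Jun 19: Sat, Jul 19: Mon, Aug 19: Thu, Sep 19: Sun, Oct 19: Tue, Nov 19: Fri, Dec 19: Sun.
Friday occurs in February, March, November — 3 months.

3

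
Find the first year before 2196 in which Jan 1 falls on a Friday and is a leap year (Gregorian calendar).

2168

Jan 1 advances by 2 weekdays after a leap year and by 1 after a common year.
2196: Jan 1 is Friday (leap).
2195: Thursday
2194: Wednesday
2193: Tuesday
2192: Sunday (leap)
2191: Saturday
2190: Friday
2189: Thursday
2188: Tuesday (leap)
2187: Monday
2186: Sunday
2185: Saturday
2184: Thursday (leap)
2183: Wednesday
2182: Tuesday
2181: Monday
2180: Saturday (leap)
2179: Friday
2178: Thursday
2177: Wednesday
2176: Monday (leap)
2175: Sunday
2174: Saturday
2173: Friday
2172: Wednesday (leap)
2171: Tuesday
2170: Monday
2169: Sunday
2168: Friday (leap)
2168 begins on a Friday and is a leap year.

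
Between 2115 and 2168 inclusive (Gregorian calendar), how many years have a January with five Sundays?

January has 31 days; it has five Sundays when Sunday falls among the first (month-length − 28) days — i.e. when January 1 is one of Sunday/Saturday/Friday.
January 1 by year: 2115:Tue 2116:Wed 2117:Fri✓ 2118:Sat✓ 2119:Sun✓ 2120:Mon 2121:Wed 2122:Thu 2123:Fri✓ 2124:Sat✓ 2125:Mon 2126:Tue 2127:Wed 2128:Thu 2129:Sat✓ …(24 more)… 2154:Tue 2155:Wed 2156:Thu 2157:Sat✓ 2158:Sun✓ 2159:Mon 2160:Tue 2161:Thu 2162:Fri✓ 2163:Sat✓ 2164:Sun✓ 2165:Tue 2166:Wed 2167:Thu 2168:Fri✓
Years with five Sundays: 2117, 2118, 2119, 2123, 2124, 2129, 2130, 2134, 2135, 2136, 2140, 2141, 2145, 2146, 2147, 2151, 2152, 2157, 2158, 2162, 2163, 2164, 2168 → 23.

23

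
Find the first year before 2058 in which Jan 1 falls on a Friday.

Jan 1 advances by 2 weekdays after a leap year and by 1 after a common year.
2058: Jan 1 is Tuesday.
2057: Monday
2056: Saturday (leap)
2055: Friday
2055 begins on a Friday

2055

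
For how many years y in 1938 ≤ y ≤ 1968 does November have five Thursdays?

9

November has 30 days; it has five Thursdays when Thursday falls among the first (month-length − 28) days — i.e. when November 1 is one of Thursday/Wednesday.
November 1 by year: 1938:Tue 1939:Wed✓ 1940:Fri 1941:Sat 1942:Sun 1943:Mon 1944:Wed✓ 1945:Thu✓ 1946:Fri 1947:Sat 1948:Mon 1949:Tue 1950:Wed✓ 1951:Thu✓ 1952:Sat 1953:Sun 1954:Mon 1955:Tue 1956:Thu✓ 1957:Fri 1958:Sat 1959:Sun 1960:Tue 1961:Wed✓ 1962:Thu✓ 1963:Fri 1964:Sun 1965:Mon 1966:Tue 1967:Wed✓ 1968:Fri
Years with five Thursdays: 1939, 1944, 1945, 1950, 1951, 1956, 1961, 1962, 1967 → 9.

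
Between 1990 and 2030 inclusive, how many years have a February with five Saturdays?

2

February has 28 days (29 in leap years); it has five Saturdays when Saturday falls among the first (month-length − 28) days — i.e. when February 1 is Saturday in a leap year (never in a common year).
February 1 by year: 1990:Thu 1991:Fri 1992:Sat✓ 1993:Mon 1994:Tue 1995:Wed 1996:Thu 1997:Sat 1998:Sun 1999:Mon 2000:Tue 2001:Thu 2002:Fri 2003:Sat 2004:Sun …(11 more)… 2016:Mon 2017:Wed 2018:Thu 2019:Fri 2020:Sat✓ 2021:Mon 2022:Tue 2023:Wed 2024:Thu 2025:Sat 2026:Sun 2027:Mon 2028:Tue 2029:Thu 2030:Fri
Years with five Saturdays: 1992, 2020 → 2.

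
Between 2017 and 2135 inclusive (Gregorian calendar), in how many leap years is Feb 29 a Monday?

Leap years in 2017–2135: 28 of them.
Feb 29 weekday advances by 5 (mod 7) from one leap year to the next four years later (or differs when a century non-leap intervenes).
Leap-day weekdays: 2020:Sat 2024:Thu 2028:Tue 2032:Sun 2036:Fri 2040:Wed 2044:Mon✓ 2048:Sat 2052:Thu 2056:Tue 2060:Sun 2064:Fri 2068:Wed 2072:Mon✓ 2076:Sat 2080:Thu 2084:Tue 2088:Sun 2092:Fri 2096:Wed 2104:Fri 2108:Wed 2112:Mon✓ 2116:Sat 2120:Thu 2124:Tue 2128:Sun 2132:Fri
Monday: 2044, 2072, 2112 → 3.

3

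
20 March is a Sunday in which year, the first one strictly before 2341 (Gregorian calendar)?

From one year to the next, a fixed date's weekday advances by 1, or by 2 when a Feb 29 lies between the two dates.
2341: March 20 is Thursday.
2340: Wednesday (−1)
2339: Monday (−2)
2338: Sunday (−1)
20 March falls on a Sunday in 2338.

2338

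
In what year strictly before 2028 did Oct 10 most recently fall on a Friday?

2025

From one year to the next, a fixed date's weekday advances by 1, or by 2 when a Feb 29 lies between the two dates.
2028: October 10 is Tuesday.
2027: Sunday (−2)
2026: Saturday (−1)
2025: Friday (−1)
Oct 10 falls on a Friday in 2025.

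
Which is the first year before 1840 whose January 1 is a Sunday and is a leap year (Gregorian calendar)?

Jan 1 advances by 2 weekdays after a leap year and by 1 after a common year.
1840: Jan 1 is Wednesday (leap).
1839: Tuesday
1838: Monday
1837: Sunday
1836: Friday (leap)
1835: Thursday
1834: Wednesday
1833: Tuesday
1832: Sunday (leap)
1832 begins on a Sunday and is a leap year.

1832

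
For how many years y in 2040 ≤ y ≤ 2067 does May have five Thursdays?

May has 31 days; it has five Thursdays when Thursday falls among the first (month-length − 28) days — i.e. when May 1 is one of Thursday/Wednesday/Tuesday.
May 1 by year: 2040:Tue✓ 2041:Wed✓ 2042:Thu✓ 2043:Fri 2044:Sun 2045:Mon 2046:Tue✓ 2047:Wed✓ 2048:Fri 2049:Sat 2050:Sun 2051:Mon 2052:Wed✓ 2053:Thu✓ 2054:Fri 2055:Sat 2056:Mon 2057:Tue✓ 2058:Wed✓ 2059:Thu✓ 2060:Sat 2061:Sun 2062:Mon 2063:Tue✓ 2064:Thu✓ 2065:Fri 2066:Sat 2067:Sun
Years with five Thursdays: 2040, 2041, 2042, 2046, 2047, 2052, 2053, 2057, 2058, 2059, 2063, 2064 → 12.

12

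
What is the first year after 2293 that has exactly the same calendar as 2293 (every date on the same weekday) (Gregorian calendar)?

2299

Two years share a calendar iff Jan 1 falls on the same weekday and both are leap or both are common. 2293: Jan 1 is Sunday, common year.
2294: Jan 1 Monday, common
2295: Jan 1 Tuesday, common
2296: Jan 1 Wednesday, leap
2297: Jan 1 Friday, common
2298: Jan 1 Saturday, common
2299: Jan 1 Sunday, common
2299 matches on both conditions.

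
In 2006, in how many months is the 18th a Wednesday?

Check the 18th of each month of 2006: Jan 18: Wed, Feb 18: Sat, Mar 18: Sat, Apr 18: Tue, May 18: Thu, Jun 18: Sun, Jul 18: Tue, Aug 18: Fri, Sep 18: Mon, Oct 18: Wed, Nov 18: Sat, Dec 18: Mon.
Wednesday occurs in January, October — 2 months.

2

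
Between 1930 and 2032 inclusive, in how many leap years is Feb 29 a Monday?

Leap years in 1930–2032: 26 of them.
Feb 29 weekday advances by 5 (mod 7) from one leap year to the next four years later (or differs when a century non-leap intervenes).
Leap-day weekdays: 1932:Mon✓ 1936:Sat 1940:Thu 1944:Tue 1948:Sun 1952:Fri 1956:Wed 1960:Mon✓ 1964:Sat 1968:Thu 1972:Tue 1976:Sun 1980:Fri 1984:Wed 1988:Mon✓ 1992:Sat 1996:Thu 2000:Tue 2004:Sun 2008:Fri 2012:Wed 2016:Mon✓ 2020:Sat 2024:Thu 2028:Tue 2032:Sun
Monday: 1932, 1960, 1988, 2016 → 4.

4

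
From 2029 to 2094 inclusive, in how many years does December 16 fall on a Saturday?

9

Track December 16's weekday year by year (advancing +1, or +2 across a Feb 29):
  2029: Sun  2030: Mon (+1)  2031: Tue (+1)  2032: Thu (+2)  2033: Fri (+1)
  2034: Sat (+1) ✓  2035: Sun (+1)  2036: Tue (+2)  2037: Wed (+1)  2038: Thu (+1)
  2039: Fri (+1)  2040: Sun (+2)  2041: Mon (+1)  2042: Tue (+1)  … (38 more years) …
  2081: Tue (+1)  2082: Wed (+1)  2083: Thu (+1)  2084: Sat (+2) ✓  2085: Sun (+1)
  2086: Mon (+1)  2087: Tue (+1)  2088: Thu (+2)  2089: Fri (+1)  2090: Sat (+1) ✓
  2091: Sun (+1)  2092: Tue (+2)  2093: Wed (+1)  2094: Thu (+1)
Saturday years: 2034, 2045, 2051, 2056, 2062, 2073, 2079, 2084, 2090 — 9 in total.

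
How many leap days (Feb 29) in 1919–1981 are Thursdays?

Leap years in 1919–1981: 16 of them.
Feb 29 weekday advances by 5 (mod 7) from one leap year to the next four years later (or differs when a century non-leap intervenes).
Leap-day weekdays: 1920:Sun 1924:Fri 1928:Wed 1932:Mon 1936:Sat 1940:Thu✓ 1944:Tue 1948:Sun 1952:Fri 1956:Wed 1960:Mon 1964:Sat 1968:Thu✓ 1972:Tue 1976:Sun 1980:Fri
Thursday: 1940, 1968 → 2.

2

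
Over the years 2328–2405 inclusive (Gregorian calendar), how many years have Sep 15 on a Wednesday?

11

Track Sep 15's weekday year by year (advancing +1, or +2 across a Feb 29):
  2328: Sat  2329: Sun (+1)  2330: Mon (+1)  2331: Tue (+1)  2332: Thu (+2)
  2333: Fri (+1)  2334: Sat (+1)  2335: Sun (+1)  2336: Tue (+2)  2337: Wed (+1) ✓
  2338: Thu (+1)  2339: Fri (+1)  2340: Sun (+2)  2341: Mon (+1)  … (50 more years) …
  2392: Tue (+2)  2393: Wed (+1) ✓  2394: Thu (+1)  2395: Fri (+1)  2396: Sun (+2)
  2397: Mon (+1)  2398: Tue (+1)  2399: Wed (+1) ✓  2400: Fri (+2)  2401: Sat (+1)
  2402: Sun (+1)  2403: Mon (+1)  2404: Wed (+2) ✓  2405: Thu (+1)
Wednesday years: 2337, 2343, 2348, 2354, 2365, 2371, 2376, 2382, 2393, 2399, 2404 — 11 in total.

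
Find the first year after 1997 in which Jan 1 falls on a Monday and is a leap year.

2024

Jan 1 advances by 2 weekdays after a leap year and by 1 after a common year.
1997: Jan 1 is Wednesday.
1998: Thursday
1999: Friday
2000: Saturday (leap)
2001: Monday
2002: Tuesday
2003: Wednesday
2004: Thursday (leap)
2005: Saturday
2006: Sunday
2007: Monday
2008: Tuesday (leap)
2009: Thursday
2010: Friday
2011: Saturday
2012: Sunday (leap)
2013: Tuesday
2014: Wednesday
2015: Thursday
2016: Friday (leap)
2017: Sunday
2018: Monday
2019: Tuesday
2020: Wednesday (leap)
2021: Friday
2022: Saturday
2023: Sunday
2024: Monday (leap)
2024 begins on a Monday and is a leap year.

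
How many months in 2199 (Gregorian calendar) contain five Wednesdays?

4

A month of length L has five Wednesdays iff its first Wednesday is on day ≤ L−28 (so day 1–3 in a 31-day month, 1–2 in a 30-day month, day 1 in a leap February).
Checking each month of 2199: Jan starts Tue (31d) ✓; Feb starts Fri (28d); Mar starts Fri (31d); Apr starts Mon (30d); May starts Wed (31d) ✓; Jun starts Sat (30d); Jul starts Mon (31d) ✓; Aug starts Thu (31d); Sep starts Sun (30d); Oct starts Tue (31d) ✓; Nov starts Fri (30d); Dec starts Sun (31d).
Five-Wednesday months: January, May, July, October → 4.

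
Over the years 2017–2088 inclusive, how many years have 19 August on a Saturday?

Track 19 August's weekday year by year (advancing +1, or +2 across a Feb 29):
  2017: Sat ✓  2018: Sun (+1)  2019: Mon (+1)  2020: Wed (+2)  2021: Thu (+1)
  2022: Fri (+1)  2023: Sat (+1) ✓  2024: Mon (+2)  2025: Tue (+1)  2026: Wed (+1)
  2027: Thu (+1)  2028: Sat (+2) ✓  2029: Sun (+1)  2030: Mon (+1)  … (44 more years) …
  2075: Mon (+1)  2076: Wed (+2)  2077: Thu (+1)  2078: Fri (+1)  2079: Sat (+1) ✓
  2080: Mon (+2)  2081: Tue (+1)  2082: Wed (+1)  2083: Thu (+1)  2084: Sat (+2) ✓
  2085: Sun (+1)  2086: Mon (+1)  2087: Tue (+1)  2088: Thu (+2)
Saturday years: 2017, 2023, 2028, 2034, 2045, 2051, 2056, 2062, 2073, 2079, 2084 — 11 in total.

11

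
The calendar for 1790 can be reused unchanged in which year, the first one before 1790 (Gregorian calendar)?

1779

Two years share a calendar iff Jan 1 falls on the same weekday and both are leap or both are common. 1790: Jan 1 is Friday, common year.
1789: Jan 1 Thursday, common
1788: Jan 1 Tuesday, leap
1787: Jan 1 Monday, common
1786: Jan 1 Sunday, common
1785: Jan 1 Saturday, common
1784: Jan 1 Thursday, leap
1783: Jan 1 Wednesday, common
1782: Jan 1 Tuesday, common
1781: Jan 1 Monday, common
1780: Jan 1 Saturday, leap
1779: Jan 1 Friday, common
1779 matches on both conditions.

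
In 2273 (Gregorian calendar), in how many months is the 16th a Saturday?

Check the 16th of each month of 2273: Jan 16: Thu, Feb 16: Sun, Mar 16: Sun, Apr 16: Wed, May 16: Fri, Jun 16: Mon, Jul 16: Wed, Aug 16: Sat, Sep 16: Tue, Oct 16: Thu, Nov 16: Sun, Dec 16: Tue.
Saturday occurs in August — 1 month.

1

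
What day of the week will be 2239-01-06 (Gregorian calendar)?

January 1, 2239 is a Tuesday.
January 6 is day 6 of the year, i.e. 5 days after Jan 1.
5 mod 7 = 5, so advance 5 weekdays from Tuesday: Sunday.

Sunday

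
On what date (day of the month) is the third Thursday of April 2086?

18

April 1, 2086 is a Monday, so the first Thursday is the 4th.
The third Thursday is 4 + 14 = 18.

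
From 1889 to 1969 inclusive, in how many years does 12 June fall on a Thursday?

Track 12 June's weekday year by year (advancing +1, or +2 across a Feb 29):
  1889: Wed  1890: Thu (+1) ✓  1891: Fri (+1)  1892: Sun (+2)  1893: Mon (+1)
  1894: Tue (+1)  1895: Wed (+1)  1896: Fri (+2)  1897: Sat (+1)  1898: Sun (+1)
  1899: Mon (+1)  1900: Tue (+1)  1901: Wed (+1)  1902: Thu (+1) ✓  … (53 more years) …
  1956: Tue (+2)  1957: Wed (+1)  1958: Thu (+1) ✓  1959: Fri (+1)  1960: Sun (+2)
  1961: Mon (+1)  1962: Tue (+1)  1963: Wed (+1)  1964: Fri (+2)  1965: Sat (+1)
  1966: Sun (+1)  1967: Mon (+1)  1968: Wed (+2)  1969: Thu (+1) ✓
Thursday years: 1890, 1902, 1913, 1919, 1924, 1930, 1941, 1947, 1952, 1958, 1969 — 11 in total.

11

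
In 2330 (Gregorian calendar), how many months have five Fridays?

A month of length L has five Fridays iff its first Friday is on day ≤ L−28 (so day 1–3 in a 31-day month, 1–2 in a 30-day month, day 1 in a leap February).
Checking each month of 2330: Jan starts Wed (31d) ✓; Feb starts Sat (28d); Mar starts Sat (31d); Apr starts Tue (30d); May starts Thu (31d) ✓; Jun starts Sun (30d); Jul starts Tue (31d); Aug starts Fri (31d) ✓; Sep starts Mon (30d); Oct starts Wed (31d) ✓; Nov starts Sat (30d); Dec starts Mon (31d).
Five-Friday months: January, May, August, October → 4.

4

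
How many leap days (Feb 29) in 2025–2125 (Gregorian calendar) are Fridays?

4

Leap years in 2025–2125: 24 of them.
Feb 29 weekday advances by 5 (mod 7) from one leap year to the next four years later (or differs when a century non-leap intervenes).
Leap-day weekdays: 2028:Tue 2032:Sun 2036:Fri✓ 2040:Wed 2044:Mon 2048:Sat 2052:Thu 2056:Tue 2060:Sun 2064:Fri✓ 2068:Wed 2072:Mon 2076:Sat 2080:Thu 2084:Tue 2088:Sun 2092:Fri✓ 2096:Wed 2104:Fri✓ 2108:Wed 2112:Mon 2116:Sat 2120:Thu 2124:Tue
Friday: 2036, 2064, 2092, 2104 → 4.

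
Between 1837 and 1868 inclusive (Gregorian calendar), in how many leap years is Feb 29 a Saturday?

Leap years in 1837–1868: 8 of them.
Feb 29 weekday advances by 5 (mod 7) from one leap year to the next four years later (or differs when a century non-leap intervenes).
Leap-day weekdays: 1840:Sat✓ 1844:Thu 1848:Tue 1852:Sun 1856:Fri 1860:Wed 1864:Mon 1868:Sat✓
Saturday: 1840, 1868 → 2.

2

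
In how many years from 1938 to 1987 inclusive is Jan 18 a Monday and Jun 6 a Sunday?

5

Check each year's weekday for Jan 18 and Jun 6:
  1938: Tue/Mon  1939: Wed/Tue  1940: Thu/Thu  1941: Sat/Fri  1942: Sun/Sat  1943: Mon/Sun ✓  1944: Tue/Tue  1945: Thu/Wed  1946: Fri/Thu  1947: Sat/Fri  1948: Sun/Sun  1949: Tue/Mon  1950: Wed/Tue  1951: Thu/Wed  …(22 more)…  1974: Fri/Thu  1975: Sat/Fri  1976: Sun/Sun  1977: Tue/Mon  1978: Wed/Tue  1979: Thu/Wed  1980: Fri/Fri  1981: Sun/Sat  1982: Mon/Sun ✓  1983: Tue/Mon  1984: Wed/Wed  1985: Fri/Thu  1986: Sat/Fri  1987: Sun/Sat
Both conditions hold in: 1943, 1954, 1965, 1971, 1982 — 5.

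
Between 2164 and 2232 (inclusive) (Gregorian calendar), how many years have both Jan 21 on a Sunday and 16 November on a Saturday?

2

Check each year's weekday for Jan 21 and 16 November:
  2164: Sat/Fri  2165: Mon/Sat  2166: Tue/Sun  2167: Wed/Mon  2168: Thu/Wed  2169: Sat/Thu  2170: Sun/Fri  2171: Mon/Sat  2172: Tue/Mon  2173: Thu/Tue  2174: Fri/Wed  2175: Sat/Thu  2176: Sun/Sat ✓  2177: Tue/Sun  …(41 more)…  2219: Thu/Tue  2220: Fri/Thu  2221: Sun/Fri  2222: Mon/Sat  2223: Tue/Sun  2224: Wed/Tue  2225: Fri/Wed  2226: Sat/Thu  2227: Sun/Fri  2228: Mon/Sun  2229: Wed/Mon  2230: Thu/Tue  2231: Fri/Wed  2232: Sat/Fri
Both conditions hold in: 2176, 2216 — 2.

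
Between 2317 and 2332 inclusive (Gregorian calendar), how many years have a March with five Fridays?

6

March has 31 days; it has five Fridays when Friday falls among the first (month-length − 28) days — i.e. when March 1 is one of Friday/Thursday/Wednesday.
March 1 by year: 2317:Thu✓ 2318:Fri✓ 2319:Sat 2320:Mon 2321:Tue 2322:Wed✓ 2323:Thu✓ 2324:Sat 2325:Sun 2326:Mon 2327:Tue 2328:Thu✓ 2329:Fri✓ 2330:Sat 2331:Sun 2332:Tue
Years with five Fridays: 2317, 2318, 2322, 2323, 2328, 2329 → 6.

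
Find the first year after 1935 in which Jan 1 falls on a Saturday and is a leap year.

1944

Jan 1 advances by 2 weekdays after a leap year and by 1 after a common year.
1935: Jan 1 is Tuesday.
1936: Wednesday (leap)
1937: Friday
1938: Saturday
1939: Sunday
1940: Monday (leap)
1941: Wednesday
1942: Thursday
1943: Friday
1944: Saturday (leap)
1944 begins on a Saturday and is a leap year.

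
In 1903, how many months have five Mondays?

4

A month of length L has five Mondays iff its first Monday is on day ≤ L−28 (so day 1–3 in a 31-day month, 1–2 in a 30-day month, day 1 in a leap February).
Checking each month of 1903: Jan starts Thu (31d); Feb starts Sun (28d); Mar starts Sun (31d) ✓; Apr starts Wed (30d); May starts Fri (31d); Jun starts Mon (30d) ✓; Jul starts Wed (31d); Aug starts Sat (31d) ✓; Sep starts Tue (30d); Oct starts Thu (31d); Nov starts Sun (30d) ✓; Dec starts Tue (31d).
Five-Monday months: March, June, August, November → 4.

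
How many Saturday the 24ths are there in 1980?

1

Check the 24th of each month of 1980: Jan 24: Thu, Feb 24: Sun, Mar 24: Mon, Apr 24: Thu, May 24: Sat, Jun 24: Tue, Jul 24: Thu, Aug 24: Sun, Sep 24: Wed, Oct 24: Fri, Nov 24: Mon, Dec 24: Wed.
Saturday occurs in May — 1 month.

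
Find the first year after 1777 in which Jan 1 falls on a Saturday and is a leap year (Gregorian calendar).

1780

Jan 1 advances by 2 weekdays after a leap year and by 1 after a common year.
1777: Jan 1 is Wednesday.
1778: Thursday
1779: Friday
1780: Saturday (leap)
1780 begins on a Saturday and is a leap year.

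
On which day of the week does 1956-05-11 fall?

January 1, 1956 is a Sunday.
May 11 is day 132 of the year, i.e. 131 days after Jan 1.
131 mod 7 = 5, so advance 5 weekdays from Sunday: Friday.

Friday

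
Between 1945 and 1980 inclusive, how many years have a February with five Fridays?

2

February has 28 days (29 in leap years); it has five Fridays when Friday falls among the first (month-length − 28) days — i.e. when February 1 is Friday in a leap year (never in a common year).
February 1 by year: 1945:Thu 1946:Fri 1947:Sat 1948:Sun 1949:Tue 1950:Wed 1951:Thu 1952:Fri✓ 1953:Sun 1954:Mon 1955:Tue 1956:Wed 1957:Fri 1958:Sat 1959:Sun …(6 more)… 1966:Tue 1967:Wed 1968:Thu 1969:Sat 1970:Sun 1971:Mon 1972:Tue 1973:Thu 1974:Fri 1975:Sat 1976:Sun 1977:Tue 1978:Wed 1979:Thu 1980:Fri✓
Years with five Fridays: 1952, 1980 → 2.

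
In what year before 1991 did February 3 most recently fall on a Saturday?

1990

From one year to the next, a fixed date's weekday advances by 1, or by 2 when a Feb 29 lies between the two dates.
1991: February 3 is Sunday.
1990: Saturday (−1)
February 3 falls on a Saturday in 1990.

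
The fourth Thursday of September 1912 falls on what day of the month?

26

September 1, 1912 is a Sunday, so the first Thursday is the 5th.
The fourth Thursday is 5 + 21 = 26.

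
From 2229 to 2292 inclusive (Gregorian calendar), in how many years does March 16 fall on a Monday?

10

Track March 16's weekday year by year (advancing +1, or +2 across a Feb 29):
  2229: Mon ✓  2230: Tue (+1)  2231: Wed (+1)  2232: Fri (+2)  2233: Sat (+1)
  2234: Sun (+1)  2235: Mon (+1) ✓  2236: Wed (+2)  2237: Thu (+1)  2238: Fri (+1)
  2239: Sat (+1)  2240: Mon (+2) ✓  2241: Tue (+1)  2242: Wed (+1)  … (36 more years) …
  2279: Sun (+1)  2280: Tue (+2)  2281: Wed (+1)  2282: Thu (+1)  2283: Fri (+1)
  2284: Sun (+2)  2285: Mon (+1) ✓  2286: Tue (+1)  2287: Wed (+1)  2288: Fri (+2)
  2289: Sat (+1)  2290: Sun (+1)  2291: Mon (+1) ✓  2292: Wed (+2)
Monday years: 2229, 2235, 2240, 2246, 2257, 2263, 2268, 2274, 2285, 2291 — 10 in total.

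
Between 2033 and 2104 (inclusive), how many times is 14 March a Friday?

Track 14 March's weekday year by year (advancing +1, or +2 across a Feb 29):
  2033: Mon  2034: Tue (+1)  2035: Wed (+1)  2036: Fri (+2) ✓  2037: Sat (+1)
  2038: Sun (+1)  2039: Mon (+1)  2040: Wed (+2)  2041: Thu (+1)  2042: Fri (+1) ✓
  2043: Sat (+1)  2044: Mon (+2)  2045: Tue (+1)  2046: Wed (+1)  … (44 more years) …
  2091: Wed (+1)  2092: Fri (+2) ✓  2093: Sat (+1)  2094: Sun (+1)  2095: Mon (+1)
  2096: Wed (+2)  2097: Thu (+1)  2098: Fri (+1) ✓  2099: Sat (+1)  2100: Sun (+1)
  2101: Mon (+1)  2102: Tue (+1)  2103: Wed (+1)  2104: Fri (+2) ✓
Friday years: 2036, 2042, 2053, 2059, 2064, 2070, 2081, 2087, 2092, 2098, 2104 — 11 in total.

11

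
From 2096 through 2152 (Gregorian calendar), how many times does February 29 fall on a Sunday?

1

Leap years in 2096–2152: 14 of them.
Feb 29 weekday advances by 5 (mod 7) from one leap year to the next four years later (or differs when a century non-leap intervenes).
Leap-day weekdays: 2096:Wed 2104:Fri 2108:Wed 2112:Mon 2116:Sat 2120:Thu 2124:Tue 2128:Sun✓ 2132:Fri 2136:Wed 2140:Mon 2144:Sat 2148:Thu 2152:Tue
Sunday: 2128 → 1.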